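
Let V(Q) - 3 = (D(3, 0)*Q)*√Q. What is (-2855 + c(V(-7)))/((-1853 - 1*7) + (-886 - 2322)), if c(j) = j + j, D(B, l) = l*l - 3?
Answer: 407/724 - 3*I*√7/362 ≈ 0.56215 - 0.021926*I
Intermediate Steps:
D(B, l) = -3 + l² (D(B, l) = l² - 3 = -3 + l²)
V(Q) = 3 - 3*Q^(3/2) (V(Q) = 3 + ((-3 + 0²)*Q)*√Q = 3 + ((-3 + 0)*Q)*√Q = 3 + (-3*Q)*√Q = 3 - 3*Q^(3/2))
c(j) = 2*j
(-2855 + c(V(-7)))/((-1853 - 1*7) + (-886 - 2322)) = (-2855 + 2*(3 - (-21)*I*√7))/((-1853 - 1*7) + (-886 - 2322)) = (-2855 + 2*(3 - (-21)*I*√7))/((-1853 - 7) - 3208) = (-2855 + 2*(3 + 21*I*√7))/(-1860 - 3208) = (-2855 + (6 + 42*I*√7))/(-5068) = (-2849 + 42*I*√7)*(-1/5068) = 407/724 - 3*I*√7/362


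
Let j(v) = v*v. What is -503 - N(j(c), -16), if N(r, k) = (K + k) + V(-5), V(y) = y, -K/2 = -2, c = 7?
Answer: -486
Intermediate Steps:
K = 4 (K = -2*(-2) = 4)
j(v) = v²
N(r, k) = -1 + k (N(r, k) = (4 + k) - 5 = -1 + k)
-503 - N(j(c), -16) = -503 - (-1 - 16) = -503 - 1*(-17) = -503 + 17 = -486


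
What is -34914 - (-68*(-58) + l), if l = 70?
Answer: -38928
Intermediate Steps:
-34914 - (-68*(-58) + l) = -34914 - (-68*(-58) + 70) = -34914 - (3944 + 70) = -34914 - 1*4014 = -34914 - 4014 = -38928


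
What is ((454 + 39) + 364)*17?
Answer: 14569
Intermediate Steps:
((454 + 39) + 364)*17 = (493 + 364)*17 = 857*17 = 14569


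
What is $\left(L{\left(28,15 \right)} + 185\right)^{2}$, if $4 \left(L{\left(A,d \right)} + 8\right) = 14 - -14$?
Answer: $33856$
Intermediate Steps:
$L{\left(A,d \right)} = -1$ ($L{\left(A,d \right)} = -8 + \frac{14 - -14}{4} = -8 + \frac{14 + 14}{4} = -8 + \frac{1}{4} \cdot 28 = -8 + 7 = -1$)
$\left(L{\left(28,15 \right)} + 185\right)^{2} = \left(-1 + 185\right)^{2} = 184^{2} = 33856$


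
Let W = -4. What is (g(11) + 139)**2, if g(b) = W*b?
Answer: 9025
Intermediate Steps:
g(b) = -4*b
(g(11) + 139)**2 = (-4*11 + 139)**2 = (-44 + 139)**2 = 95**2 = 9025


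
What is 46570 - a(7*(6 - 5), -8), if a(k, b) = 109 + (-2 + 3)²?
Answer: 46460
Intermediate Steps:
a(k, b) = 110 (a(k, b) = 109 + 1² = 109 + 1 = 110)
46570 - a(7*(6 - 5), -8) = 46570 - 1*110 = 46570 - 110 = 46460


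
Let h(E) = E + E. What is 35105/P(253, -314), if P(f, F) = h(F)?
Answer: -35105/628 ≈ -55.900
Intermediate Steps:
h(E) = 2*E
P(f, F) = 2*F
35105/P(253, -314) = 35105/((2*(-314))) = 35105/(-628) = 35105*(-1/628) = -35105/628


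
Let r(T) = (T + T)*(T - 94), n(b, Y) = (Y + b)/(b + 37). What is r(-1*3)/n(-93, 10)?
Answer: 32592/83 ≈ 392.67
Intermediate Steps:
n(b, Y) = (Y + b)/(37 + b)
r(T) = 2*T*(-94 + T) (r(T) = (2*T)*(-94 + T) = 2*T*(-94 + T))
r(-1*3)/n(-93, 10) = (2*(-1*3)*(-94 - 1*3))/(((10 - 93)/(37 - 93))) = (2*(-3)*(-94 - 3))/((-83/(-56))) = (2*(-3)*(-97))/((-1/56*(-83))) = 582/(83/56) = 582*(56/83) = 32592/83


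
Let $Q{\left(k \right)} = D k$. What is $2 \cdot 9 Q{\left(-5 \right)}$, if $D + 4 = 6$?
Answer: $-180$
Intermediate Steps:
$D = 2$ ($D = -4 + 6 = 2$)
$Q{\left(k \right)} = 2 k$
$2 \cdot 9 Q{\left(-5 \right)} = 2 \cdot 9 \cdot 2 \left(-5\right) = 18 \left(-10\right) = -180$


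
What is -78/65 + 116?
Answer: 574/5 ≈ 114.80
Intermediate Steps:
-78/65 + 116 = -78*1/65 + 116 = -6/5 + 116 = 574/5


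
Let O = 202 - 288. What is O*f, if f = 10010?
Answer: -860860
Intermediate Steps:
O = -86
O*f = -86*10010 = -860860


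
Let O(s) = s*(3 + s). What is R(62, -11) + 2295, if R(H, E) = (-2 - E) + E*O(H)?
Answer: -42026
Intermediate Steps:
R(H, E) = -2 - E + E*H*(3 + H) (R(H, E) = (-2 - E) + E*(H*(3 + H)) = (-2 - E) + E*H*(3 + H) = -2 - E + E*H*(3 + H))
R(62, -11) + 2295 = (-2 - 1*(-11) - 11*62*(3 + 62)) + 2295 = (-2 + 11 - 11*62*65) + 2295 = (-2 + 11 - 44330) + 2295 = -44321 + 2295 = -42026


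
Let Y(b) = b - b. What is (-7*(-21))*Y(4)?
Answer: 0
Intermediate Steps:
Y(b) = 0
(-7*(-21))*Y(4) = -7*(-21)*0 = 147*0 = 0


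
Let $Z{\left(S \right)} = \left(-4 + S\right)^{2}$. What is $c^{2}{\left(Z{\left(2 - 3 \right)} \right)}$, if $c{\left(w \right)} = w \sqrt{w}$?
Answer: $15625$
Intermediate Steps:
$c{\left(w \right)} = w^{\frac{3}{2}}$
$c^{2}{\left(Z{\left(2 - 3 \right)} \right)} = \left(\left(\left(-4 + \left(2 - 3\right)\right)^{2}\right)^{\frac{3}{2}}\right)^{2} = \left(\left(\left(-4 - 1\right)^{2}\right)^{\frac{3}{2}}\right)^{2} = \left(\left(\left(-5\right)^{2}\right)^{\frac{3}{2}}\right)^{2} = \left(25^{\frac{3}{2}}\right)^{2} = 125^{2} = 15625$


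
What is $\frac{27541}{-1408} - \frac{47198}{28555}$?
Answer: $- \frac{852888039}{40205440} \approx -21.213$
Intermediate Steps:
$\frac{27541}{-1408} - \frac{47198}{28555} = 27541 \left(- \frac{1}{1408}\right) - \frac{47198}{28555} = - \frac{27541}{1408} - \frac{47198}{28555} = - \frac{852888039}{40205440}$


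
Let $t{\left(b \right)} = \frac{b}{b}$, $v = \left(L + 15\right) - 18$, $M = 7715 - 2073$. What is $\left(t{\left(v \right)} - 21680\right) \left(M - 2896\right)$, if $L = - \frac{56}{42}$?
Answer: $-59530534$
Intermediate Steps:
$L = - \frac{4}{3}$ ($L = \left(-56\right) \frac{1}{42} = - \frac{4}{3} \approx -1.3333$)
$M = 5642$ ($M = 7715 - 2073 = 5642$)
$v = - \frac{13}{3}$ ($v = \left(- \frac{4}{3} + 15\right) - 18 = \frac{41}{3} - 18 = - \frac{13}{3} \approx -4.3333$)
$t{\left(b \right)} = 1$
$\left(t{\left(v \right)} - 21680\right) \left(M - 2896\right) = \left(1 - 21680\right) \left(5642 - 2896\right) = \left(-21679\right) 2746 = -59530534$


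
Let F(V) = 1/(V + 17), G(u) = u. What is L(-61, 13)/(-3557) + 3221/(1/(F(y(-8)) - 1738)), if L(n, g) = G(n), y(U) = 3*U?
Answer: -139398498772/24899 ≈ -5.5986e+6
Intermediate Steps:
L(n, g) = n
F(V) = 1/(17 + V)
L(-61, 13)/(-3557) + 3221/(1/(F(y(-8)) - 1738)) = -61/(-3557) + 3221/(1/(1/(17 + 3*(-8)) - 1738)) = -61*(-1/3557) + 3221/(1/(1/(17 - 24) - 1738)) = 61/3557 + 3221/(1/(1/(-7) - 1738)) = 61/3557 + 3221/(1/(-1/7 - 1738)) = 61/3557 + 3221/(1/(-12167/7)) = 61/3557 + 3221/(-7/12167) = 61/3557 + 3221*(-12167/7) = 61/3557 - 39189907/7 = -139398498772/24899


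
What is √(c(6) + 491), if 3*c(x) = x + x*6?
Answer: √505 ≈ 22.472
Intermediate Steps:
c(x) = 7*x/3 (c(x) = (x + x*6)/3 = (x + 6*x)/3 = (7*x)/3 = 7*x/3)
√(c(6) + 491) = √((7/3)*6 + 491) = √(14 + 491) = √505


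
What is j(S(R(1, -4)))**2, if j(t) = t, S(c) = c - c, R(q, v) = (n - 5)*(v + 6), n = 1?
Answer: 0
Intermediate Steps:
R(q, v) = -24 - 4*v (R(q, v) = (1 - 5)*(v + 6) = -4*(6 + v) = -24 - 4*v)
S(c) = 0
j(S(R(1, -4)))**2 = 0**2 = 0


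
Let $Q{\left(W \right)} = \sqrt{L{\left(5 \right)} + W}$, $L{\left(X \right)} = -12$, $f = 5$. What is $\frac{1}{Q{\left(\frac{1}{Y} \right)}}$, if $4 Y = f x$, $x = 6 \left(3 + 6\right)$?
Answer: $- \frac{3 i \sqrt{24270}}{1618} \approx - 0.28885 i$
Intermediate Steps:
$x = 54$ ($x = 6 \cdot 9 = 54$)
$Y = \frac{135}{2}$ ($Y = \frac{5 \cdot 54}{4} = \frac{1}{4} \cdot 270 = \frac{135}{2} \approx 67.5$)
$Q{\left(W \right)} = \sqrt{-12 + W}$
$\frac{1}{Q{\left(\frac{1}{Y} \right)}} = \frac{1}{\sqrt{-12 + \frac{1}{\frac{135}{2}}}} = \frac{1}{\sqrt{-12 + \frac{2}{135}}} = \frac{1}{\sqrt{- \frac{1618}{135}}} = \frac{1}{\frac{1}{45} i \sqrt{24270}} = - \frac{3 i \sqrt{24270}}{1618}$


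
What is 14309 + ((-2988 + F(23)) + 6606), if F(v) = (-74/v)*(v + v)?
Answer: 17779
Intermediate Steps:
F(v) = -148 (F(v) = (-74/v)*(2*v) = -148)
14309 + ((-2988 + F(23)) + 6606) = 14309 + ((-2988 - 148) + 6606) = 14309 + (-3136 + 6606) = 14309 + 3470 = 17779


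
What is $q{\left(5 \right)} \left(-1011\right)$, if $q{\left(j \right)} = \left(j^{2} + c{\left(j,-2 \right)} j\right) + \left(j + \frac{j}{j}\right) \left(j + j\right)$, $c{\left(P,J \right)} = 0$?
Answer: $-85935$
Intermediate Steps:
$q{\left(j \right)} = j^{2} + 2 j \left(1 + j\right)$ ($q{\left(j \right)} = \left(j^{2} + 0 j\right) + \left(j + \frac{j}{j}\right) \left(j + j\right) = \left(j^{2} + 0\right) + \left(j + 1\right) 2 j = j^{2} + \left(1 + j\right) 2 j = j^{2} + 2 j \left(1 + j\right)$)
$q{\left(5 \right)} \left(-1011\right) = 5 \left(2 + 3 \cdot 5\right) \left(-1011\right) = 5 \left(2 + 15\right) \left(-1011\right) = 5 \cdot 17 \left(-1011\right) = 85 \left(-1011\right) = -85935$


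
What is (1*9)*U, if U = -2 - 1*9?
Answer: -99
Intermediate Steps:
U = -11 (U = -2 - 9 = -11)
(1*9)*U = (1*9)*(-11) = 9*(-11) = -99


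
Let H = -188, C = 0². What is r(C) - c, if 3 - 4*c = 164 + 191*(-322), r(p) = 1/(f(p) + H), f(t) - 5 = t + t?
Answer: -11225407/732 ≈ -15335.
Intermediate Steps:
C = 0
f(t) = 5 + 2*t (f(t) = 5 + (t + t) = 5 + 2*t)
r(p) = 1/(-183 + 2*p) (r(p) = 1/((5 + 2*p) - 188) = 1/(-183 + 2*p))
c = 61341/4 (c = ¾ - (164 + 191*(-322))/4 = ¾ - (164 - 61502)/4 = ¾ - ¼*(-61338) = ¾ + 30669/2 = 61341/4 ≈ 15335.)
r(C) - c = 1/(-183 + 2*0) - 1*61341/4 = 1/(-183 + 0) - 61341/4 = 1/(-183) - 61341/4 = -1/183 - 61341/4 = -11225407/732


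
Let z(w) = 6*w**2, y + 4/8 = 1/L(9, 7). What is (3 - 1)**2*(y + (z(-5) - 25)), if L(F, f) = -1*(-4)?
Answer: 499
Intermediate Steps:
L(F, f) = 4
y = -1/4 (y = -1/2 + 1/4 = -1/4 ≈ -0.25000)
(3 - 1)**2*(y + (z(-5) - 25)) = (3 - 1)**2*(-1/4 + (6*(-5)**2 - 25)) = 2**2*(-1/4 + (6*25 - 25)) = 4*(-1/4 + (150 - 25)) = 4*(-1/4 + 125) = 4*(499/4) = 499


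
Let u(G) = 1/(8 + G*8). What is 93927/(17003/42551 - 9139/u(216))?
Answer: -3996687777/675084533501 ≈ -0.0059203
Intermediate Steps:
u(G) = 1/(8 + 8*G)
93927/(17003/42551 - 9139/u(216)) = 93927/(17003/42551 - 9139/(1/(8*(1 + 216)))) = 93927/(17003*(1/42551) - 9139/((⅛)/217)) = 93927/(17003/42551 - 9139/((⅛)*(1/217))) = 93927/(17003/42551 - 9139/1/1736) = 93927/(17003/42551 - 9139*1736) = 93927/(17003/42551 - 15865304) = 93927/(-675084533501/42551) = 93927*(-42551/675084533501) = -3996687777/675084533501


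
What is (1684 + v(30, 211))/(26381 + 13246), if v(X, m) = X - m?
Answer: 167/4403 ≈ 0.037929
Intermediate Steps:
(1684 + v(30, 211))/(26381 + 13246) = (1684 + (30 - 1*211))/(26381 + 13246) = (1684 + (30 - 211))/39627 = (1684 - 181)*(1/39627) = 1503*(1/39627) = 167/4403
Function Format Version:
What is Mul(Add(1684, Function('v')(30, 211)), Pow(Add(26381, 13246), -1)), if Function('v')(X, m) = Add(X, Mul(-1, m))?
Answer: Rational(167, 4403) ≈ 0.037929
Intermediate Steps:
Mul(Add(1684, Function('v')(30, 211)), Pow(Add(26381, 13246), -1)) = Mul(Add(1684, Add(30, Mul(-1, 211))), Pow(Add(26381, 13246), -1)) = Mul(Add(1684, Add(30, -211)), Pow(39627, -1)) = Mul(Add(1684, -181), Rational(1, 39627)) = Mul(1503, Rational(1, 39627)) = Rational(167, 4403)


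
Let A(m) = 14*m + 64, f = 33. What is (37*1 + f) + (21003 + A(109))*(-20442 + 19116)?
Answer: -29958248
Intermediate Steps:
A(m) = 64 + 14*m
(37*1 + f) + (21003 + A(109))*(-20442 + 19116) = (37*1 + 33) + (21003 + (64 + 14*109))*(-20442 + 19116) = (37 + 33) + (21003 + (64 + 1526))*(-1326) = 70 + (21003 + 1590)*(-1326) = 70 + 22593*(-1326) = 70 - 29958318 = -29958248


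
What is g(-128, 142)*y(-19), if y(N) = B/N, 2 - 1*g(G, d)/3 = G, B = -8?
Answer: 3120/19 ≈ 164.21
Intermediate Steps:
g(G, d) = 6 - 3*G
y(N) = -8/N
g(-128, 142)*y(-19) = (6 - 3*(-128))*(-8/(-19)) = (6 + 384)*(-8*(-1/19)) = 390*(8/19) = 3120/19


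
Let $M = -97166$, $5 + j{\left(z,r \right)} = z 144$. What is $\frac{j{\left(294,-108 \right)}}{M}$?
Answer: $- \frac{42331}{97166} \approx -0.43566$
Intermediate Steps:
$j{\left(z,r \right)} = -5 + 144 z$ ($j{\left(z,r \right)} = -5 + z 144 = -5 + 144 z$)
$\frac{j{\left(294,-108 \right)}}{M} = \frac{-5 + 144 \cdot 294}{-97166} = \left(-5 + 42336\right) \left(- \frac{1}{97166}\right) = 42331 \left(- \frac{1}{97166}\right) = - \frac{42331}{97166}$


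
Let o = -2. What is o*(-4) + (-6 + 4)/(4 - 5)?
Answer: 10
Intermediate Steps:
o*(-4) + (-6 + 4)/(4 - 5) = -2*(-4) + (-6 + 4)/(4 - 5) = 8 - 2/(-1) = 8 - 2*(-1) = 8 + 2 = 10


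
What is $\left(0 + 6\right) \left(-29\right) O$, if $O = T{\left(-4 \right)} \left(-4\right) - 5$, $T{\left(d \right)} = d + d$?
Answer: $-4698$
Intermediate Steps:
$T{\left(d \right)} = 2 d$
$O = 27$ ($O = 2 \left(-4\right) \left(-4\right) - 5 = \left(-8\right) \left(-4\right) - 5 = 32 - 5 = 27$)
$\left(0 + 6\right) \left(-29\right) O = \left(0 + 6\right) \left(-29\right) 27 = 6 \left(-29\right) 27 = \left(-174\right) 27 = -4698$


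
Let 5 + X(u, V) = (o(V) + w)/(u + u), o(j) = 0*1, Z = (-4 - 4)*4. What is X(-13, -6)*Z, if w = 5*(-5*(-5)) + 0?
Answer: 4080/13 ≈ 313.85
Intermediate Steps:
Z = -32 (Z = -8*4 = -32)
o(j) = 0
w = 125 (w = 5*25 + 0 = 125 + 0 = 125)
X(u, V) = -5 + 125/(2*u) (X(u, V) = -5 + (0 + 125)/(u + u) = -5 + 125/((2*u)) = -5 + 125*(1/(2*u)) = -5 + 125/(2*u))
X(-13, -6)*Z = (-5 + (125/2)/(-13))*(-32) = (-5 + (125/2)*(-1/13))*(-32) = (-5 - 125/26)*(-32) = -255/26*(-32) = 4080/13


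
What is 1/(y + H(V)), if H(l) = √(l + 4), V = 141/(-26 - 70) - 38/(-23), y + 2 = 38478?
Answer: 28318336/1089576292857 - 4*√141634/1089576292857 ≈ 2.5989e-5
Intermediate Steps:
y = 38476 (y = -2 + 38478 = 38476)
V = 135/736 (V = 141/(-96) - 38*(-1/23) = 141*(-1/96) + 38/23 = -47/32 + 38/23 = 135/736 ≈ 0.18342)
H(l) = √(4 + l)
1/(y + H(V)) = 1/(38476 + √(4 + 135/736)) = 1/(38476 + √(3079/736)) = 1/(38476 + √141634/184)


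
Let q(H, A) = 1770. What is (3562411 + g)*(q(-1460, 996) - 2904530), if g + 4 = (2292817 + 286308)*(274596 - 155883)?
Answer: -888764817413548320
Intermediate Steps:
g = 306175666121 (g = -4 + (2292817 + 286308)*(274596 - 155883) = -4 + 2579125*118713 = -4 + 306175666125 = 306175666121)
(3562411 + g)*(q(-1460, 996) - 2904530) = (3562411 + 306175666121)*(1770 - 2904530) = 306179228532*(-2902760) = -888764817413548320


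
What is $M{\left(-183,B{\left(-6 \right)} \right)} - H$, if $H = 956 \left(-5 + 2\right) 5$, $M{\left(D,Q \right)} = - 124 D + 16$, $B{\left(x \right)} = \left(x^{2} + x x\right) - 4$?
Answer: $37048$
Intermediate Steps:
$B{\left(x \right)} = -4 + 2 x^{2}$ ($B{\left(x \right)} = \left(x^{2} + x^{2}\right) - 4 = 2 x^{2} - 4 = -4 + 2 x^{2}$)
$M{\left(D,Q \right)} = 16 - 124 D$
$H = -14340$ ($H = 956 \left(\left(-3\right) 5\right) = 956 \left(-15\right) = -14340$)
$M{\left(-183,B{\left(-6 \right)} \right)} - H = \left(16 - -22692\right) - -14340 = \left(16 + 22692\right) + 14340 = 22708 + 14340 = 37048$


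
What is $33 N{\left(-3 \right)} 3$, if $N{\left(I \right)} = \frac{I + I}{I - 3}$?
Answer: $99$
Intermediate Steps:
$N{\left(I \right)} = \frac{2 I}{-3 + I}$
$33 N{\left(-3 \right)} 3 = 33 \cdot 2 \left(-3\right) \frac{1}{-3 - 3} \cdot 3 = 33 \cdot 2 \left(-3\right) \frac{1}{-6} \cdot 3 = 33 \cdot 2 \left(-3\right) \left(- \frac{1}{6}\right) 3 = 33 \cdot 1 \cdot 3 = 33 \cdot 3 = 99$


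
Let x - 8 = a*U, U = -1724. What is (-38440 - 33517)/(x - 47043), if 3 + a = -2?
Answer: 71957/38415 ≈ 1.8731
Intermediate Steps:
a = -5 (a = -3 - 2 = -5)
x = 8628 (x = 8 - 5*(-1724) = 8 + 8620 = 8628)
(-38440 - 33517)/(x - 47043) = (-38440 - 33517)/(8628 - 47043) = -71957/(-38415) = -71957*(-1/38415) = 71957/38415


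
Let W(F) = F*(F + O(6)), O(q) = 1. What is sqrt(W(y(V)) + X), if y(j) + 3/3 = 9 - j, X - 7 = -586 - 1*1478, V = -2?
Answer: I*sqrt(1947) ≈ 44.125*I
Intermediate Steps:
X = -2057 (X = 7 + (-586 - 1*1478) = 7 + (-586 - 1478) = 7 - 2064 = -2057)
y(j) = 8 - j (y(j) = -1 + (9 - j) = 8 - j)
W(F) = F*(1 + F) (W(F) = F*(F + 1) = F*(1 + F))
sqrt(W(y(V)) + X) = sqrt((8 - 1*(-2))*(1 + (8 - 1*(-2))) - 2057) = sqrt((8 + 2)*(1 + (8 + 2)) - 2057) = sqrt(10*(1 + 10) - 2057) = sqrt(10*11 - 2057) = sqrt(110 - 2057) = sqrt(-1947) = I*sqrt(1947)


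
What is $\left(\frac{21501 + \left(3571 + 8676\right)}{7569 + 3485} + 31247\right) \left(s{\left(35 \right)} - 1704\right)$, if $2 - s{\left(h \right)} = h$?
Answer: $- \frac{300012977691}{5527} \approx -5.4281 \cdot 10^{7}$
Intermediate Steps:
$s{\left(h \right)} = 2 - h$
$\left(\frac{21501 + \left(3571 + 8676\right)}{7569 + 3485} + 31247\right) \left(s{\left(35 \right)} - 1704\right) = \left(\frac{21501 + \left(3571 + 8676\right)}{7569 + 3485} + 31247\right) \left(\left(2 - 35\right) - 1704\right) = \left(\frac{21501 + 12247}{11054} + 31247\right) \left(\left(2 - 35\right) - 1704\right) = \left(33748 \cdot \frac{1}{11054} + 31247\right) \left(-33 - 1704\right) = \left(\frac{16874}{5527} + 31247\right) \left(-1737\right) = \frac{172719043}{5527} \left(-1737\right) = - \frac{300012977691}{5527}$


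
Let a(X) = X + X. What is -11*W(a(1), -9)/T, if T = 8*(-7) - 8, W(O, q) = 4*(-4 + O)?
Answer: -11/8 ≈ -1.3750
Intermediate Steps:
a(X) = 2*X
W(O, q) = -16 + 4*O
T = -64 (T = -56 - 8 = -64)
-11*W(a(1), -9)/T = -11*(-16 + 4*(2*1))/(-64) = -11*(-16 + 4*2)*(-1)/64 = -11*(-16 + 8)*(-1)/64 = -(-88)*(-1)/64 = -11*⅛ = -11/8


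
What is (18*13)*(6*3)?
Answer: 4212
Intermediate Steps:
(18*13)*(6*3) = 234*18 = 4212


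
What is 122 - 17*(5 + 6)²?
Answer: -1935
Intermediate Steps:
122 - 17*(5 + 6)² = 122 - 17*11² = 122 - 17*121 = 122 - 2057 = -1935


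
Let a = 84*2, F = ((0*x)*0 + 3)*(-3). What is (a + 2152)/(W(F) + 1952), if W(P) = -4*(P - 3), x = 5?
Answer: 29/25 ≈ 1.1600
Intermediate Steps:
F = -9 (F = ((0*5)*0 + 3)*(-3) = (0*0 + 3)*(-3) = (0 + 3)*(-3) = 3*(-3) = -9)
a = 168
W(P) = 12 - 4*P (W(P) = -4*(-3 + P) = 12 - 4*P)
(a + 2152)/(W(F) + 1952) = (168 + 2152)/((12 - 4*(-9)) + 1952) = 2320/((12 + 36) + 1952) = 2320/(48 + 1952) = 2320/2000 = 2320*(1/2000) = 29/25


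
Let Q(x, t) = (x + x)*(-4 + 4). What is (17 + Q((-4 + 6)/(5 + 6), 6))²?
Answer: 289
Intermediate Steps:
Q(x, t) = 0 (Q(x, t) = (2*x)*0 = 0)
(17 + Q((-4 + 6)/(5 + 6), 6))² = (17 + 0)² = 17² = 289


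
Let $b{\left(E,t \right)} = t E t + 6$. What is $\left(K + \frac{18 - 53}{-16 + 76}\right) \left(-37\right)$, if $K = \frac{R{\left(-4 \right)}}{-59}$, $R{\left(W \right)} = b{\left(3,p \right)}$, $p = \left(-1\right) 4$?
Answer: $\frac{39257}{708} \approx 55.448$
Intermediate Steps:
$p = -4$
$b{\left(E,t \right)} = 6 + E t^{2}$ ($b{\left(E,t \right)} = E t t + 6 = E t^{2} + 6 = 6 + E t^{2}$)
$R{\left(W \right)} = 54$ ($R{\left(W \right)} = 6 + 3 \left(-4\right)^{2} = 6 + 3 \cdot 16 = 6 + 48 = 54$)
$K = - \frac{54}{59}$ ($K = \frac{54}{-59} = 54 \left(- \frac{1}{59}\right) = - \frac{54}{59} \approx -0.91525$)
$\left(K + \frac{18 - 53}{-16 + 76}\right) \left(-37\right) = \left(- \frac{54}{59} + \frac{18 - 53}{-16 + 76}\right) \left(-37\right) = \left(- \frac{54}{59} - \frac{35}{60}\right) \left(-37\right) = \left(- \frac{54}{59} - \frac{7}{12}\right) \left(-37\right) = \left(- \frac{1061}{708}\right) \left(-37\right) = \frac{39257}{708}$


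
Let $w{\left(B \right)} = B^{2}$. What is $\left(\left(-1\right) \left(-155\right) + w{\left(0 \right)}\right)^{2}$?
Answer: $24025$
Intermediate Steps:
$\left(\left(-1\right) \left(-155\right) + w{\left(0 \right)}\right)^{2} = \left(\left(-1\right) \left(-155\right) + 0^{2}\right)^{2} = \left(155 + 0\right)^{2} = 155^{2} = 24025$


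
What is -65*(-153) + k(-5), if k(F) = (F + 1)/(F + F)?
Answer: 49727/5 ≈ 9945.4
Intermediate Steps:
k(F) = (1 + F)/(2*F) (k(F) = (1 + F)/((2*F)) = (1 + F)*(1/(2*F)) = (1 + F)/(2*F))
-65*(-153) + k(-5) = -65*(-153) + (½)*(1 - 5)/(-5) = 9945 + (½)*(-⅕)*(-4) = 9945 + ⅖ = 49727/5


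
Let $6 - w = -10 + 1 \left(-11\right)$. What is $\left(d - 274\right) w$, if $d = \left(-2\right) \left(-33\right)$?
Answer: $-5616$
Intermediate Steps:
$w = 27$ ($w = 6 - \left(-10 + 1 \left(-11\right)\right) = 6 - \left(-10 - 11\right) = 6 - -21 = 6 + 21 = 27$)
$d = 66$
$\left(d - 274\right) w = \left(66 - 274\right) 27 = \left(-208\right) 27 = -5616$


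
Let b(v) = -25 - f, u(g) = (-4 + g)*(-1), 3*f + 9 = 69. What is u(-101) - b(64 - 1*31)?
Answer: 150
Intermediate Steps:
f = 20 (f = -3 + (1/3)*69 = -3 + 23 = 20)
u(g) = 4 - g
b(v) = -45 (b(v) = -25 - 1*20 = -25 - 20 = -45)
u(-101) - b(64 - 1*31) = (4 - 1*(-101)) - 1*(-45) = (4 + 101) + 45 = 105 + 45 = 150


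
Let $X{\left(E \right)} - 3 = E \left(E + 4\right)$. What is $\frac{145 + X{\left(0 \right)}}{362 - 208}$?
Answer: $\frac{74}{77} \approx 0.96104$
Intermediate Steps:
$X{\left(E \right)} = 3 + E \left(4 + E\right)$ ($X{\left(E \right)} = 3 + E \left(E + 4\right) = 3 + E \left(4 + E\right)$)
$\frac{145 + X{\left(0 \right)}}{362 - 208} = \frac{145 + \left(3 + 0^{2} + 4 \cdot 0\right)}{362 - 208} = \frac{145 + \left(3 + 0 + 0\right)}{154} = \left(145 + 3\right) \frac{1}{154} = 148 \cdot \frac{1}{154} = \frac{74}{77}$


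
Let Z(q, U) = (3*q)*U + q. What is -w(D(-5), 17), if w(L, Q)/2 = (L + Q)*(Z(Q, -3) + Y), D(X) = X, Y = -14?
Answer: 3600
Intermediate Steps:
Z(q, U) = q + 3*U*q (Z(q, U) = 3*U*q + q = q + 3*U*q)
w(L, Q) = 2*(-14 - 8*Q)*(L + Q) (w(L, Q) = 2*((L + Q)*(Q*(1 + 3*(-3)) - 14)) = 2*((L + Q)*(Q*(1 - 9) - 14)) = 2*((L + Q)*(Q*(-8) - 14)) = 2*((L + Q)*(-8*Q - 14)) = 2*((L + Q)*(-14 - 8*Q)) = 2*((-14 - 8*Q)*(L + Q)) = 2*(-14 - 8*Q)*(L + Q))
-w(D(-5), 17) = -(-28*(-5) - 28*17 - 16*17**2 - 16*(-5)*17) = -(140 - 476 - 16*289 + 1360) = -(140 - 476 - 4624 + 1360) = -1*(-3600) = 3600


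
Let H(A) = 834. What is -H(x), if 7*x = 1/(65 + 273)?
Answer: -834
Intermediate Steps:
x = 1/2366 (x = 1/(7*(65 + 273)) = (⅐)/338 = (⅐)*(1/338) = 1/2366 ≈ 0.00042265)
-H(x) = -1*834 = -834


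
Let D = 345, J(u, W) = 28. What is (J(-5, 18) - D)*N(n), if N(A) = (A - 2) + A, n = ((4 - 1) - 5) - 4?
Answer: 4438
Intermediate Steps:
n = -6 (n = (3 - 5) - 4 = -2 - 4 = -6)
N(A) = -2 + 2*A (N(A) = (-2 + A) + A = -2 + 2*A)
(J(-5, 18) - D)*N(n) = (28 - 1*345)*(-2 + 2*(-6)) = (28 - 345)*(-2 - 12) = -317*(-14) = 4438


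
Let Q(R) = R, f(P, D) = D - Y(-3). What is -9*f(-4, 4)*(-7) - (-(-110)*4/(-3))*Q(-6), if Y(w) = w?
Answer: -439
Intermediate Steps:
f(P, D) = 3 + D (f(P, D) = D - 1*(-3) = D + 3 = 3 + D)
-9*f(-4, 4)*(-7) - (-(-110)*4/(-3))*Q(-6) = -9*(3 + 4)*(-7) - (-(-110)*4/(-3))*(-6) = -9*7*(-7) - (-(-110)*4*(-⅓))*(-6) = -63*(-7) - (-(-110)*(-4)/3)*(-6) = 441 - (-22*20/3)*(-6) = 441 - (-440)*(-6)/3 = 441 - 1*880 = 441 - 880 = -439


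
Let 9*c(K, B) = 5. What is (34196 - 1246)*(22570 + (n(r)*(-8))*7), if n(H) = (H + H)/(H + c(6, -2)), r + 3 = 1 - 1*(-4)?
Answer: 17038247300/23 ≈ 7.4079e+8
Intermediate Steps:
r = 2 (r = -3 + (1 - 1*(-4)) = -3 + (1 + 4) = -3 + 5 = 2)
c(K, B) = 5/9 (c(K, B) = (⅑)*5 = 5/9)
n(H) = 2*H/(5/9 + H) (n(H) = (H + H)/(H + 5/9) = (2*H)/(5/9 + H) = 2*H/(5/9 + H))
(34196 - 1246)*(22570 + (n(r)*(-8))*7) = (34196 - 1246)*(22570 + ((18*2/(5 + 9*2))*(-8))*7) = 32950*(22570 + ((18*2/(5 + 18))*(-8))*7) = 32950*(22570 + ((18*2/23)*(-8))*7) = 32950*(22570 + ((18*2*(1/23))*(-8))*7) = 32950*(22570 + ((36/23)*(-8))*7) = 32950*(22570 - 288/23*7) = 32950*(22570 - 2016/23) = 32950*(517094/23) = 17038247300/23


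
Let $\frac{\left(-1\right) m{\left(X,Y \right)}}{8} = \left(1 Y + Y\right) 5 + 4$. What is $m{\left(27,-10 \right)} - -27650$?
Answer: $28418$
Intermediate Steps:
$m{\left(X,Y \right)} = -32 - 80 Y$ ($m{\left(X,Y \right)} = - 8 \left(\left(1 Y + Y\right) 5 + 4\right) = - 8 \left(\left(Y + Y\right) 5 + 4\right) = - 8 \left(2 Y 5 + 4\right) = - 8 \left(10 Y + 4\right) = - 8 \left(4 + 10 Y\right) = -32 - 80 Y$)
$m{\left(27,-10 \right)} - -27650 = \left(-32 - -800\right) - -27650 = \left(-32 + 800\right) + 27650 = 768 + 27650 = 28418$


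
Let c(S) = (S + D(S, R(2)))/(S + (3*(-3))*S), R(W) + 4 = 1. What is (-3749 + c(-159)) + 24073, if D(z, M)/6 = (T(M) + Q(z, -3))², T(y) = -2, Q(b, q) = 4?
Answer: 8617331/424 ≈ 20324.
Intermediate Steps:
R(W) = -3 (R(W) = -4 + 1 = -3)
D(z, M) = 24 (D(z, M) = 6*(-2 + 4)² = 6*2² = 6*4 = 24)
c(S) = -(24 + S)/(8*S) (c(S) = (S + 24)/(S + (3*(-3))*S) = (24 + S)/(S - 9*S) = (24 + S)/((-8*S)) = (24 + S)*(-1/(8*S)) = -(24 + S)/(8*S))
(-3749 + c(-159)) + 24073 = (-3749 + (⅛)*(-24 - 1*(-159))/(-159)) + 24073 = (-3749 + (⅛)*(-1/159)*(-24 + 159)) + 24073 = (-3749 + (⅛)*(-1/159)*135) + 24073 = (-3749 - 45/424) + 24073 = -1589621/424 + 24073 = 8617331/424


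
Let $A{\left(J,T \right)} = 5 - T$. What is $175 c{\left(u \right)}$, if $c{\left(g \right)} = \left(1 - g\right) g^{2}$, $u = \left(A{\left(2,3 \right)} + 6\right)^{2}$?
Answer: $-45158400$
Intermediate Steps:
$u = 64$ ($u = \left(\left(5 - 3\right) + 6\right)^{2} = \left(2 + 6\right)^{2} = 8^{2} = 64$)
$c{\left(g \right)} = g^{2} \left(1 - g\right)$
$175 c{\left(u \right)} = 175 \cdot 64^{2} \left(1 - 64\right) = 175 \cdot 4096 \left(1 - 64\right) = 175 \cdot 4096 \left(-63\right) = 175 \left(-258048\right) = -45158400$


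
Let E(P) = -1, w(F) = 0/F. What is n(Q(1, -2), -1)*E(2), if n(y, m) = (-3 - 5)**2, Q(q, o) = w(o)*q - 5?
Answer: -64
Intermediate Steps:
w(F) = 0
Q(q, o) = -5 (Q(q, o) = 0*q - 5 = 0 - 5 = -5)
n(y, m) = 64 (n(y, m) = (-8)**2 = 64)
n(Q(1, -2), -1)*E(2) = 64*(-1) = -64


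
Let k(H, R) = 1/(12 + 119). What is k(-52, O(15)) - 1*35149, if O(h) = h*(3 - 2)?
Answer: -4604518/131 ≈ -35149.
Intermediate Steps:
O(h) = h (O(h) = h*1 = h)
k(H, R) = 1/131
k(-52, O(15)) - 1*35149 = 1/131 - 1*35149 = 1/131 - 35149 = -4604518/131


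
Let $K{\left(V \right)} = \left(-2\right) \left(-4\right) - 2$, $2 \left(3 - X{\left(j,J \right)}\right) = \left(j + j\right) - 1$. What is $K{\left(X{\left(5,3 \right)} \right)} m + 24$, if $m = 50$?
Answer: $324$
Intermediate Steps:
$X{\left(j,J \right)} = \frac{7}{2} - j$ ($X{\left(j,J \right)} = 3 - \frac{\left(j + j\right) - 1}{2} = 3 - \frac{2 j - 1}{2} = 3 - \frac{-1 + 2 j}{2} = 3 - \left(- \frac{1}{2} + j\right) = \frac{7}{2} - j$)
$K{\left(V \right)} = 6$ ($K{\left(V \right)} = 8 - 2 = 6$)
$K{\left(X{\left(5,3 \right)} \right)} m + 24 = 6 \cdot 50 + 24 = 300 + 24 = 324$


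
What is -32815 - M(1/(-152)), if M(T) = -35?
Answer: -32780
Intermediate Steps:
-32815 - M(1/(-152)) = -32815 - 1*(-35) = -32815 + 35 = -32780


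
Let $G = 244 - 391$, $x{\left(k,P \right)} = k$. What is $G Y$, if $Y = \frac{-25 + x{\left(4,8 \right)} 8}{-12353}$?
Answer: $\frac{1029}{12353} \approx 0.0833$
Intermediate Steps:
$G = -147$ ($G = 244 - 391 = -147$)
$Y = - \frac{7}{12353}$ ($Y = \frac{-25 + 4 \cdot 8}{-12353} = \left(-25 + 32\right) \left(- \frac{1}{12353}\right) = 7 \left(- \frac{1}{12353}\right) = - \frac{7}{12353} \approx -0.00056666$)
$G Y = \left(-147\right) \left(- \frac{7}{12353}\right) = \frac{1029}{12353}$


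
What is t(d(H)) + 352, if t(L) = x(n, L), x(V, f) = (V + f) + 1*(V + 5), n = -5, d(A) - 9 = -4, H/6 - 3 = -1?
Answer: 352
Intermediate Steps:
H = 12 (H = 18 + 6*(-1) = 18 - 6 = 12)
d(A) = 5 (d(A) = 9 - 4 = 5)
x(V, f) = 5 + f + 2*V (x(V, f) = (V + f) + 1*(5 + V) = (V + f) + (5 + V) = 5 + f + 2*V)
t(L) = -5 + L (t(L) = 5 + L + 2*(-5) = 5 + L - 10 = -5 + L)
t(d(H)) + 352 = (-5 + 5) + 352 = 0 + 352 = 352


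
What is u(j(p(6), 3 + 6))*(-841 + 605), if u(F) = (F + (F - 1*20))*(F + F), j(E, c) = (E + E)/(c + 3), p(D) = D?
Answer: 8496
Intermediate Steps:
j(E, c) = 2*E/(3 + c) (j(E, c) = (2*E)/(3 + c) = 2*E/(3 + c))
u(F) = 2*F*(-20 + 2*F) (u(F) = (F + (F - 20))*(2*F) = (F + (-20 + F))*(2*F) = (-20 + 2*F)*(2*F) = 2*F*(-20 + 2*F))
u(j(p(6), 3 + 6))*(-841 + 605) = (4*(2*6/(3 + (3 + 6)))*(-10 + 2*6/(3 + (3 + 6))))*(-841 + 605) = (4*(2*6/(3 + 9))*(-10 + 2*6/(3 + 9)))*(-236) = (4*(2*6/12)*(-10 + 2*6/12))*(-236) = (4*(2*6*(1/12))*(-10 + 2*6*(1/12)))*(-236) = (4*1*(-10 + 1))*(-236) = (4*1*(-9))*(-236) = -36*(-236) = 8496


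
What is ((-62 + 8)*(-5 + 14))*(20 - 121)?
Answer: 49086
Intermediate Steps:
((-62 + 8)*(-5 + 14))*(20 - 121) = -54*9*(-101) = -486*(-101) = 49086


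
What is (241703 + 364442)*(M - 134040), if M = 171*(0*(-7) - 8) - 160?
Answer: -82173865360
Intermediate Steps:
M = -1528 (M = 171*(0 - 8) - 160 = 171*(-8) - 160 = -1368 - 160 = -1528)
(241703 + 364442)*(M - 134040) = (241703 + 364442)*(-1528 - 134040) = 606145*(-135568) = -82173865360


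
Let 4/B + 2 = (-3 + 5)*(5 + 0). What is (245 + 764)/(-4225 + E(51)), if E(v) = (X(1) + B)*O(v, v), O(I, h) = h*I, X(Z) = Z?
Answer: -2018/647 ≈ -3.1190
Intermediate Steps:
B = ½ (B = 4/(-2 + (-3 + 5)*(5 + 0)) = 4/(-2 + 2*5) = 4/(-2 + 10) = 4/8 = 4*(⅛) = ½ ≈ 0.50000)
O(I, h) = I*h
E(v) = 3*v²/2 (E(v) = (1 + ½)*(v*v) = 3*v²/2)
(245 + 764)/(-4225 + E(51)) = (245 + 764)/(-4225 + (3/2)*51²) = 1009/(-4225 + (3/2)*2601) = 1009/(-4225 + 7803/2) = 1009/(-647/2) = 1009*(-2/647) = -2018/647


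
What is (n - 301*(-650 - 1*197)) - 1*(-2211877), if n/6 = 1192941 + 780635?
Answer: 14308280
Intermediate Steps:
n = 11841456 (n = 6*(1192941 + 780635) = 6*1973576 = 11841456)
(n - 301*(-650 - 1*197)) - 1*(-2211877) = (11841456 - 301*(-650 - 1*197)) - 1*(-2211877) = (11841456 - 301*(-650 - 197)) + 2211877 = (11841456 - 301*(-847)) + 2211877 = (11841456 - 1*(-254947)) + 2211877 = (11841456 + 254947) + 2211877 = 12096403 + 2211877 = 14308280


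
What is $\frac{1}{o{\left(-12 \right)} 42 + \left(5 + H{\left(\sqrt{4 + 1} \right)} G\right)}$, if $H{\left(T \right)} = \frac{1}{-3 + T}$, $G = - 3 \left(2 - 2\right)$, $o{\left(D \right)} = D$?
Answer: $- \frac{1}{499} \approx -0.002004$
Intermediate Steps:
$G = 0$ ($G = \left(-3\right) 0 = 0$)
$\frac{1}{o{\left(-12 \right)} 42 + \left(5 + H{\left(\sqrt{4 + 1} \right)} G\right)} = \frac{1}{\left(-12\right) 42 + \left(5 + \frac{1}{-3 + \sqrt{4 + 1}} \cdot 0\right)} = \frac{1}{-504 + \left(5 + \frac{1}{-3 + \sqrt{5}} \cdot 0\right)} = \frac{1}{-504 + \left(5 + 0\right)} = \frac{1}{-504 + 5} = \frac{1}{-499} = - \frac{1}{499}$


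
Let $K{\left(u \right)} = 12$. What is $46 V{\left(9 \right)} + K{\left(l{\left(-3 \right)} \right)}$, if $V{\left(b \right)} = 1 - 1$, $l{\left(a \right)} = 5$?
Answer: $12$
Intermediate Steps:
$V{\left(b \right)} = 0$ ($V{\left(b \right)} = 1 - 1 = 0$)
$46 V{\left(9 \right)} + K{\left(l{\left(-3 \right)} \right)} = 46 \cdot 0 + 12 = 0 + 12 = 12$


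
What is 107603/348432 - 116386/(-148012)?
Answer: 14119785497/12893029296 ≈ 1.0951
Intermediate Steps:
107603/348432 - 116386/(-148012) = 107603*(1/348432) - 116386*(-1/148012) = 107603/348432 + 58193/74006 = 14119785497/12893029296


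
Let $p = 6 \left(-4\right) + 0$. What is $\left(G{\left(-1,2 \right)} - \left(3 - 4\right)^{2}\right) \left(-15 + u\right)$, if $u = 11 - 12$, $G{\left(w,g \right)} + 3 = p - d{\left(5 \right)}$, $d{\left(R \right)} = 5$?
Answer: $528$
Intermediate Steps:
$p = -24$ ($p = -24 + 0 = -24$)
$G{\left(w,g \right)} = -32$ ($G{\left(w,g \right)} = -3 - 29 = -32$)
$u = -1$
$\left(G{\left(-1,2 \right)} - \left(3 - 4\right)^{2}\right) \left(-15 + u\right) = \left(-32 - \left(3 - 4\right)^{2}\right) \left(-15 - 1\right) = \left(-32 - \left(-1\right)^{2}\right) \left(-16\right) = \left(-32 - 1\right) \left(-16\right) = \left(-33\right) \left(-16\right) = 528$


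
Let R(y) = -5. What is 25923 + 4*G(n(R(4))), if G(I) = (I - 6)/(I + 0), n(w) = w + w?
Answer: 129647/5 ≈ 25929.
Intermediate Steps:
n(w) = 2*w
G(I) = (-6 + I)/I
25923 + 4*G(n(R(4))) = 25923 + 4*((-6 + 2*(-5))/((2*(-5)))) = 25923 + 4*((-6 - 10)/(-10)) = 25923 + 4*(-1/10*(-16)) = 25923 + 4*(8/5) = 25923 + 32/5 = 129647/5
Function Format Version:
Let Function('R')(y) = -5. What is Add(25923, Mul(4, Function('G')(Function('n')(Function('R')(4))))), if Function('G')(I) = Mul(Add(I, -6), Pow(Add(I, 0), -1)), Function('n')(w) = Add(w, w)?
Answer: Rational(129647, 5) ≈ 25929.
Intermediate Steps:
Function('n')(w) = Mul(2, w)
Function('G')(I) = Mul(Pow(I, -1), Add(-6, I)) (Function('G')(I) = Mul(Add(-6, I), Pow(I, -1)) = Mul(Pow(I, -1), Add(-6, I)))
Add(25923, Mul(4, Function('G')(Function('n')(Function('R')(4))))) = Add(25923, Mul(4, Mul(Pow(Mul(2, -5), -1), Add(-6, Mul(2, -5))))) = Add(25923, Mul(4, Mul(Pow(-10, -1), Add(-6, -10)))) = Add(25923, Mul(4, Mul(Rational(-1, 10), -16))) = Add(25923, Mul(4, Rational(8, 5))) = Add(25923, Rational(32, 5)) = Rational(129647, 5)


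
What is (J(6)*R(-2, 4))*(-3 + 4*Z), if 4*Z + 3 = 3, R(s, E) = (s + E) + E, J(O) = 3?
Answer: -54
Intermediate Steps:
R(s, E) = s + 2*E (R(s, E) = (E + s) + E = s + 2*E)
Z = 0 (Z = -3/4 + (1/4)*3 = -3/4 + 3/4 = 0)
(J(6)*R(-2, 4))*(-3 + 4*Z) = (3*(-2 + 2*4))*(-3 + 4*0) = (3*(-2 + 8))*(-3 + 0) = (3*6)*(-3) = 18*(-3) = -54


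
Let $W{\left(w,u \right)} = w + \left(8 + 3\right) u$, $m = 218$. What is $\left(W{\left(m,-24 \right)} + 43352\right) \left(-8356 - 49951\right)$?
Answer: $-2525042942$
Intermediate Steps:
$W{\left(w,u \right)} = w + 11 u$
$\left(W{\left(m,-24 \right)} + 43352\right) \left(-8356 - 49951\right) = \left(\left(218 + 11 \left(-24\right)\right) + 43352\right) \left(-8356 - 49951\right) = \left(\left(218 - 264\right) + 43352\right) \left(-58307\right) = \left(-46 + 43352\right) \left(-58307\right) = 43306 \left(-58307\right) = -2525042942$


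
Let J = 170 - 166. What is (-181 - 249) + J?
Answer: -426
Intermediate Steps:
J = 4
(-181 - 249) + J = (-181 - 249) + 4 = -430 + 4 = -426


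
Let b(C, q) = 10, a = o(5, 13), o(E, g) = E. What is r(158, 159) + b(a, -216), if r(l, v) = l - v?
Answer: 9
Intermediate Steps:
a = 5
r(158, 159) + b(a, -216) = (158 - 1*159) + 10 = (158 - 159) + 10 = -1 + 10 = 9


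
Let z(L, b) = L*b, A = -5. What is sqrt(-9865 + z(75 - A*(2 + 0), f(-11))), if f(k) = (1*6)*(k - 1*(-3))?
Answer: I*sqrt(13945) ≈ 118.09*I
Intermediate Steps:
f(k) = 18 + 6*k (f(k) = 6*(k + 3) = 6*(3 + k) = 18 + 6*k)
sqrt(-9865 + z(75 - A*(2 + 0), f(-11))) = sqrt(-9865 + (75 - (-5)*(2 + 0))*(18 + 6*(-11))) = sqrt(-9865 + (75 - (-5)*2)*(18 - 66)) = sqrt(-9865 + (75 - 1*(-10))*(-48)) = sqrt(-9865 + (75 + 10)*(-48)) = sqrt(-9865 + 85*(-48)) = sqrt(-9865 - 4080) = sqrt(-13945) = I*sqrt(13945)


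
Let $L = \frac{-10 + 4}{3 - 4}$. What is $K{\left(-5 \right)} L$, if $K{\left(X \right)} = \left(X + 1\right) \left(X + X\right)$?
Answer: $240$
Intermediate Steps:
$K{\left(X \right)} = 2 X \left(1 + X\right)$ ($K{\left(X \right)} = \left(1 + X\right) 2 X = 2 X \left(1 + X\right)$)
$L = 6$ ($L = - \frac{6}{-1} = \left(-6\right) \left(-1\right) = 6$)
$K{\left(-5 \right)} L = 2 \left(-5\right) \left(1 - 5\right) 6 = 2 \left(-5\right) \left(-4\right) 6 = 40 \cdot 6 = 240$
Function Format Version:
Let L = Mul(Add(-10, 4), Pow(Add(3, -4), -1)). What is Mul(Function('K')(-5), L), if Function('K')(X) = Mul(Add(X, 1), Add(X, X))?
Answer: 240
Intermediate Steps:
Function('K')(X) = Mul(2, X, Add(1, X)) (Function('K')(X) = Mul(Add(1, X), Mul(2, X)) = Mul(2, X, Add(1, X)))
L = 6 (L = Mul(-6, Pow(-1, -1)) = Mul(-6, -1) = 6)
Mul(Function('K')(-5), L) = Mul(Mul(2, -5, Add(1, -5)), 6) = Mul(Mul(2, -5, -4), 6) = Mul(40, 6) = 240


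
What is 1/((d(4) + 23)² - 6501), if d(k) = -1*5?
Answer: -1/6177 ≈ -0.00016189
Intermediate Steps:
d(k) = -5
1/((d(4) + 23)² - 6501) = 1/((-5 + 23)² - 6501) = 1/(18² - 6501) = 1/(324 - 6501) = 1/(-6177) = -1/6177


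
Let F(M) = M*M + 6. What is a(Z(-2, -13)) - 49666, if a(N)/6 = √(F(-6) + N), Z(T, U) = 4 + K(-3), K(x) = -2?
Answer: -49666 + 12*√11 ≈ -49626.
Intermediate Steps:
F(M) = 6 + M² (F(M) = M² + 6 = 6 + M²)
Z(T, U) = 2 (Z(T, U) = 4 - 2 = 2)
a(N) = 6*√(42 + N) (a(N) = 6*√((6 + (-6)²) + N) = 6*√((6 + 36) + N) = 6*√(42 + N))
a(Z(-2, -13)) - 49666 = 6*√(42 + 2) - 49666 = 6*√44 - 49666 = 6*(2*√11) - 49666 = 12*√11 - 49666 = -49666 + 12*√11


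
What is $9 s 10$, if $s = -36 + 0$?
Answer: $-3240$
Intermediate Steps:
$s = -36$
$9 s 10 = 9 \left(-36\right) 10 = \left(-324\right) 10 = -3240$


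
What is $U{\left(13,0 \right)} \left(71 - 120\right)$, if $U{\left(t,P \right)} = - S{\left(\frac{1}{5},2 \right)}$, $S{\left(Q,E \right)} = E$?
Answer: $98$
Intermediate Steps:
$U{\left(t,P \right)} = -2$ ($U{\left(t,P \right)} = \left(-1\right) 2 = -2$)
$U{\left(13,0 \right)} \left(71 - 120\right) = - 2 \left(71 - 120\right) = \left(-2\right) \left(-49\right) = 98$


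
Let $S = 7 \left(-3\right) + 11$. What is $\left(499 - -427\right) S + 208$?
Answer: $-9052$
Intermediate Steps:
$S = -10$ ($S = -21 + 11 = -10$)
$\left(499 - -427\right) S + 208 = \left(499 - -427\right) \left(-10\right) + 208 = \left(499 + 427\right) \left(-10\right) + 208 = 926 \left(-10\right) + 208 = -9260 + 208 = -9052$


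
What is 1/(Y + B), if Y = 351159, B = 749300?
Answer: 1/1100459 ≈ 9.0871e-7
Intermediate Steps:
1/(Y + B) = 1/(351159 + 749300) = 1/1100459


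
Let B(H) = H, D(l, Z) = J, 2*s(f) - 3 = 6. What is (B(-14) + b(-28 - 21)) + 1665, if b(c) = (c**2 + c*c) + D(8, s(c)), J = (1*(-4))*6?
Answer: 6429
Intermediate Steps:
s(f) = 9/2 (s(f) = 3/2 + (1/2)*6 = 3/2 + 3 = 9/2)
J = -24 (J = -4*6 = -24)
D(l, Z) = -24
b(c) = -24 + 2*c**2 (b(c) = (c**2 + c*c) - 24 = (c**2 + c**2) - 24 = 2*c**2 - 24 = -24 + 2*c**2)
(B(-14) + b(-28 - 21)) + 1665 = (-14 + (-24 + 2*(-28 - 21)**2)) + 1665 = (-14 + (-24 + 2*(-49)**2)) + 1665 = (-14 + (-24 + 2*2401)) + 1665 = (-14 + (-24 + 4802)) + 1665 = (-14 + 4778) + 1665 = 4764 + 1665 = 6429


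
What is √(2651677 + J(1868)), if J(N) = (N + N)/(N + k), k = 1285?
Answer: √26361417372501/3153 ≈ 1628.4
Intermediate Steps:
J(N) = 2*N/(1285 + N) (J(N) = (N + N)/(N + 1285) = (2*N)/(1285 + N) = 2*N/(1285 + N))
√(2651677 + J(1868)) = √(2651677 + 2*1868/(1285 + 1868)) = √(2651677 + 2*1868/3153) = √(2651677 + 2*1868*(1/3153)) = √(2651677 + 3736/3153) = √(8360741317/3153) = √26361417372501/3153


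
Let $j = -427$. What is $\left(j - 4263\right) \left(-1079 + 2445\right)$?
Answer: $-6406540$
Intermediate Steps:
$\left(j - 4263\right) \left(-1079 + 2445\right) = \left(-427 - 4263\right) \left(-1079 + 2445\right) = \left(-4690\right) 1366 = -6406540$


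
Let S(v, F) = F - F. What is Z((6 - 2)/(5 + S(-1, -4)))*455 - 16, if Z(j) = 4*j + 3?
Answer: 2805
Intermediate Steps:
S(v, F) = 0
Z(j) = 3 + 4*j
Z((6 - 2)/(5 + S(-1, -4)))*455 - 16 = (3 + 4*((6 - 2)/(5 + 0)))*455 - 16 = (3 + 4*(4/5))*455 - 16 = (3 + 4*(4*(⅕)))*455 - 16 = (3 + 4*(⅘))*455 - 16 = (3 + 16/5)*455 - 16 = (31/5)*455 - 16 = 2821 - 16 = 2805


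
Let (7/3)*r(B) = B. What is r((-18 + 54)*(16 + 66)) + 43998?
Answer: 316842/7 ≈ 45263.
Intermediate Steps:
r(B) = 3*B/7
r((-18 + 54)*(16 + 66)) + 43998 = 3*((-18 + 54)*(16 + 66))/7 + 43998 = 3*(36*82)/7 + 43998 = (3/7)*2952 + 43998 = 8856/7 + 43998 = 316842/7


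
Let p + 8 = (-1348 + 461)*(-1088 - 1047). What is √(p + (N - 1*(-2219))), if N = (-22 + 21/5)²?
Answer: √47406821/5 ≈ 1377.1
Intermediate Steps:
p = 1893737 (p = -8 + (-1348 + 461)*(-1088 - 1047) = -8 - 887*(-2135) = -8 + 1893745 = 1893737)
N = 7921/25 (N = (-22 + 21*(⅕))² = (-22 + 21/5)² = (-89/5)² = 7921/25 ≈ 316.84)
√(p + (N - 1*(-2219))) = √(1893737 + (7921/25 - 1*(-2219))) = √(1893737 + (7921/25 + 2219)) = √(1893737 + 63396/25) = √(47406821/25) = √47406821/5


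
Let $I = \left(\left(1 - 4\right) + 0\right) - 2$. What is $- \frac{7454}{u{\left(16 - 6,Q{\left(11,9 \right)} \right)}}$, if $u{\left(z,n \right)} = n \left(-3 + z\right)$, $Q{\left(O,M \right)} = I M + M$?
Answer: $\frac{3727}{126} \approx 29.579$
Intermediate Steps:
$I = -5$ ($I = \left(-3 + 0\right) - 2 = -3 - 2 = -5$)
$Q{\left(O,M \right)} = - 4 M$ ($Q{\left(O,M \right)} = - 5 M + M = - 4 M$)
$- \frac{7454}{u{\left(16 - 6,Q{\left(11,9 \right)} \right)}} = - \frac{7454}{\left(-4\right) 9 \left(-3 + \left(16 - 6\right)\right)} = - \frac{7454}{\left(-36\right) \left(-3 + \left(16 - 6\right)\right)} = - \frac{7454}{\left(-36\right) \left(-3 + 10\right)} = - \frac{7454}{\left(-36\right) 7} = - \frac{7454}{-252} = \left(-7454\right) \left(- \frac{1}{252}\right) = \frac{3727}{126}$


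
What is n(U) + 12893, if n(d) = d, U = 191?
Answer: 13084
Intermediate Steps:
n(U) + 12893 = 191 + 12893 = 13084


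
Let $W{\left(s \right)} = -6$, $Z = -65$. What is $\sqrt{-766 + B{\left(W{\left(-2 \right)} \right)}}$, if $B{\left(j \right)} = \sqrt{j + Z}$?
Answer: $\sqrt{-766 + i \sqrt{71}} \approx 0.1522 + 27.677 i$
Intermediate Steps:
$B{\left(j \right)} = \sqrt{-65 + j}$ ($B{\left(j \right)} = \sqrt{j - 65} = \sqrt{-65 + j}$)
$\sqrt{-766 + B{\left(W{\left(-2 \right)} \right)}} = \sqrt{-766 + \sqrt{-65 - 6}} = \sqrt{-766 + \sqrt{-71}} = \sqrt{-766 + i \sqrt{71}}$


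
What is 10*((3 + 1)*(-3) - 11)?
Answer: -230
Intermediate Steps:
10*((3 + 1)*(-3) - 11) = 10*(4*(-3) - 11) = 10*(-12 - 11) = 10*(-23) = -230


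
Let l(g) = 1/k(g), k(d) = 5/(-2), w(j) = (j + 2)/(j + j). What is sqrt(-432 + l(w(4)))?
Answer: I*sqrt(10810)/5 ≈ 20.794*I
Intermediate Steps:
w(j) = (2 + j)/(2*j) (w(j) = (2 + j)/((2*j)) = (2 + j)*(1/(2*j)) = (2 + j)/(2*j))
k(d) = -5/2 (k(d) = 5*(-1/2) = -5/2)
l(g) = -2/5 (l(g) = 1/(-5/2) = -2/5)
sqrt(-432 + l(w(4))) = sqrt(-432 - 2/5) = sqrt(-2162/5) = I*sqrt(10810)/5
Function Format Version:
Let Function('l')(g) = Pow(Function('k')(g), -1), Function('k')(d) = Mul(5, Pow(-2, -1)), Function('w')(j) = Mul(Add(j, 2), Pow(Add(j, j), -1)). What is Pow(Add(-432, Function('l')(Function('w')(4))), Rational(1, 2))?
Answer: Mul(Rational(1, 5), I, Pow(10810, Rational(1, 2))) ≈ Mul(20.794, I)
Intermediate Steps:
Function('w')(j) = Mul(Rational(1, 2), Pow(j, -1), Add(2, j)) (Function('w')(j) = Mul(Add(2, j), Pow(Mul(2, j), -1)) = Mul(Add(2, j), Mul(Rational(1, 2), Pow(j, -1))) = Mul(Rational(1, 2), Pow(j, -1), Add(2, j)))
Function('k')(d) = Rational(-5, 2) (Function('k')(d) = Mul(5, Rational(-1, 2)) = Rational(-5, 2))
Function('l')(g) = Rational(-2, 5) (Function('l')(g) = Pow(Rational(-5, 2), -1) = Rational(-2, 5))
Pow(Add(-432, Function('l')(Function('w')(4))), Rational(1, 2)) = Pow(Add(-432, Rational(-2, 5)), Rational(1, 2)) = Pow(Rational(-2162, 5), Rational(1, 2)) = Mul(Rational(1, 5), I, Pow(10810, Rational(1, 2)))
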